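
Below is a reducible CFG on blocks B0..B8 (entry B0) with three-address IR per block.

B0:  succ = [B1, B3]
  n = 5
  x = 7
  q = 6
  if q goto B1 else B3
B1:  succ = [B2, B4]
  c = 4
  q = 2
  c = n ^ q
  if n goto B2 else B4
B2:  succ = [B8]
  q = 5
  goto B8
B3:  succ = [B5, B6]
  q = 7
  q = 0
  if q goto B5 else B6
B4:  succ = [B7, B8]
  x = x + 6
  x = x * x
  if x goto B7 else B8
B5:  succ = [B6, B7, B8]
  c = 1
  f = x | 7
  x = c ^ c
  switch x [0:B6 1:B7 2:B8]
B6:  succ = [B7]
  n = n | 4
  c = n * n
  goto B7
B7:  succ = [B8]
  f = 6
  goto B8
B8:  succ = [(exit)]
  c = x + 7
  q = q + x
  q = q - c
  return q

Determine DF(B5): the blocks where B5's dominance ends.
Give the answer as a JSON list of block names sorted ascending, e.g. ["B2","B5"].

idom tree: B1←B0 B2←B1 B3←B0 B4←B1 B5←B3 B6←B3 B7←B0 B8←B0
Dom∩ at merges:
  B6: preds {B3,B5}: {B0,B3} ∩ {B0,B3,B5} = {B0,B3}; idom=B3
  B7: preds {B4,B5,B6}: {B0,B1,B4} ∩ {B0,B3,B5} ∩ {B0,B3,B6} = {B0}; idom=B0
  B8: preds {B2,B4,B5,B7}: {B0,B1,B2} ∩ {B0,B1,B4} ∩ {B0,B3,B5} ∩ {B0,B7} = {B0}; idom=B0

DF walk-up:
  B6←B3: walk · to B3
  B6←B5: walk B5 to B3
  B7←B4: walk B4→B1 to B0
  B7←B5: walk B5→B3 to B0
  B7←B6: walk B6→B3 to B0
  B8←B2: walk B2→B1 to B0
  B8←B4: walk B4→B1 to B0
  B8←B5: walk B5→B3 to B0
  B8←B7: walk B7 to B0
  DF(B0)=∅
  DF(B1)={B7,B8}
  DF(B2)={B8}
  DF(B3)={B7,B8}
  DF(B4)={B7,B8}
  DF(B5)={B6,B7,B8}
  DF(B6)={B7}
  DF(B7)={B8}
  DF(B8)=∅

DF(B5) = ["B6", "B7", "B8"]

Answer: ["B6", "B7", "B8"]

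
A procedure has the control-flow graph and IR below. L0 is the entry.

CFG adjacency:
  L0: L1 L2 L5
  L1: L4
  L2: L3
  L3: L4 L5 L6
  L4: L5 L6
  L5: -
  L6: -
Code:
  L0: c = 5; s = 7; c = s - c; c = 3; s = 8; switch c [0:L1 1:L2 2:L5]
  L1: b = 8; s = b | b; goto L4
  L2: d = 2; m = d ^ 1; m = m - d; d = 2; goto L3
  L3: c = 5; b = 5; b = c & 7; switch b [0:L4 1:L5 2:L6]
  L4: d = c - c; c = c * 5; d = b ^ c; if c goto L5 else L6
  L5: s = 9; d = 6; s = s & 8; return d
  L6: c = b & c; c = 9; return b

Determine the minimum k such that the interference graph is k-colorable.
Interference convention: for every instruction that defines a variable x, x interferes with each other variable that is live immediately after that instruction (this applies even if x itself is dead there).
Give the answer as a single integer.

def/use:
  L0: {c,s} / ∅
  L1: {b,s} / ∅
  L2: {d,m} / ∅
  L3: {b,c} / ∅
  L4: {c,d} / {b,c}
  L5: {d,s} / ∅
  L6: {c} / {b,c}

Liveness:
  L0 li=∅ lo={c}
  L1 li={c} lo={b,c}
  L2 li=∅ lo=∅
  L3 li=∅ lo={b,c}
  L4 li={b,c} lo={b,c}
  L5 li=∅ lo=∅
  L6 li={b,c} lo=∅

Interference:
  b: {c,d,s}
  c: {b,d,s}
  d: {b,c,m,s}
  m: {d}
  s: {b,c,d}

Colouring:
  lower bound: {b,c,d,s} mutually conflict ⇒ χ ≥ 4
  assign b→r1 c→r2 d→r0 m→r1 s→r3 — no edge inside a register ⇒ χ ≤ 4
  χ = 4

Answer: 4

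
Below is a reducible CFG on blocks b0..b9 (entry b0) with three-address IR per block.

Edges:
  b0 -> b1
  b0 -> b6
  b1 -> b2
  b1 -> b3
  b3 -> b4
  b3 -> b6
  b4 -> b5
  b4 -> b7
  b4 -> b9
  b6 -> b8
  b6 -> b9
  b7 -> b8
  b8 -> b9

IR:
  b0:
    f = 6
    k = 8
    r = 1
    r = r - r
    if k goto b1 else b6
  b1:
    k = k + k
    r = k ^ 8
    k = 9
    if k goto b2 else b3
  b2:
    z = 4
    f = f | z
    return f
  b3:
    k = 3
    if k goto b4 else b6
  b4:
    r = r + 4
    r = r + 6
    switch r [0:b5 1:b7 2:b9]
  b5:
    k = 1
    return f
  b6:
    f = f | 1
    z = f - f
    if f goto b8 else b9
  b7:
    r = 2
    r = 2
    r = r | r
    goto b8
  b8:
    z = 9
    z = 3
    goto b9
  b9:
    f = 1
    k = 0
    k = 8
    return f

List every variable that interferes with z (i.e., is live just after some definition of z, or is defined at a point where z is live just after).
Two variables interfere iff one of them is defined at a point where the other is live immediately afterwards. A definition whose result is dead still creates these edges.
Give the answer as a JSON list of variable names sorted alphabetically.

Answer: ["f"]

Working:
Per-block:
  b0: {f,k,r} / ∅
  b1: {k,r} / {k}
  b2: {f,z} / {f}
  b3: {k} / ∅
  b4: {r} / {r}
  b5: {k} / {f}
  b6: {f,z} / {f}
  b7: {r} / ∅
  b8: {z} / ∅
  b9: {f,k} / ∅

Live sets:
  b0 li=∅ lo={f,k}
  b1 li={f,k} lo={f,r}
  b2 li={f} lo=∅
  b3 li={f,r} lo={f,r}
  b4 li={f,r} lo={f}
  b5 li={f} lo=∅
  b6 li={f} lo=∅
  b7 li=∅ lo=∅
  b8 li=∅ lo=∅
  b9 li=∅ lo=∅

Interfere edges:
  f↔{k,r,z}
  k↔{f,r}
  r↔{f,k}
  z↔{f}

N(z) = ["f"]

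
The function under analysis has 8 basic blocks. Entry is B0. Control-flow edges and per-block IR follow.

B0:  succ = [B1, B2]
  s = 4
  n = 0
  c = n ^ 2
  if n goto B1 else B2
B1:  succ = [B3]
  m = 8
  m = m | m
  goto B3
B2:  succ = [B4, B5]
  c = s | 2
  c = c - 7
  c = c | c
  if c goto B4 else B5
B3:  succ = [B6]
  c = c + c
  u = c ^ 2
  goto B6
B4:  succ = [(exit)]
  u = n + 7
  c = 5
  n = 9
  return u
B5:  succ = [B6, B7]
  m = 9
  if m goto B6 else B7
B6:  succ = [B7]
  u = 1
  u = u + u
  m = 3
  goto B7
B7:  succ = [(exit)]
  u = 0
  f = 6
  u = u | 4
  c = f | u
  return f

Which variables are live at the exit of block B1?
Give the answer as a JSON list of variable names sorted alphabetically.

Answer: ["c"]

Working:
def/use:
  B0 def {c,n,s} use ∅
  B1 def {m} use ∅
  B2 def {c} use {s}
  B3 def {c,u} use {c}
  B4 def {c,n,u} use {n}
  B5 def {m} use ∅
  B6 def {m,u} use ∅
  B7 def {c,f,u} use ∅

Backward fixpoint:
  B0: in=∅ out={c,n,s}
  B1: in={c} out={c}
  B2: in={n,s} out={n}
  B3: in={c} out=∅
  B4: in={n} out=∅
  B5: in=∅ out=∅
  B6: in=∅ out=∅
  B7: in=∅ out=∅

live-out(B1) = ["c"]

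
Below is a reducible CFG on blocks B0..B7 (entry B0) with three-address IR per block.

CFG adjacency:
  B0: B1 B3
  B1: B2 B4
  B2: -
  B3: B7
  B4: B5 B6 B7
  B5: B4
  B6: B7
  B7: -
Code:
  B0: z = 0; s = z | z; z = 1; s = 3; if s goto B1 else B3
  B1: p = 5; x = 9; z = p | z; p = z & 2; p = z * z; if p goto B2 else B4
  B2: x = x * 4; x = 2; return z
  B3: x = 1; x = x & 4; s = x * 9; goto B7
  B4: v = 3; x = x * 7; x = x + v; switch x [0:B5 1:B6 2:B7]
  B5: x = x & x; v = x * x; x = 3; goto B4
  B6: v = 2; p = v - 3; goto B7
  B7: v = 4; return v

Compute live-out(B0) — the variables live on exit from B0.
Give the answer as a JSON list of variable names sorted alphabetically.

Answer: ["z"]

Working:
Per-block:
  B0: {s,z} / ∅
  B1: {p,x,z} / {z}
  B2: {x} / {x,z}
  B3: {s,x} / ∅
  B4: {v,x} / {x}
  B5: {v,x} / {x}
  B6: {p,v} / ∅
  B7: {v} / ∅

Backward fixpoint:
  live B0: ∅→{z}
  live B1: {z}→{x,z}
  live B2: {x,z}→∅
  live B3: ∅→∅
  live B4: {x}→{x}
  live B5: {x}→{x}
  live B6: ∅→∅
  live B7: ∅→∅

live-out(B0) = ["z"]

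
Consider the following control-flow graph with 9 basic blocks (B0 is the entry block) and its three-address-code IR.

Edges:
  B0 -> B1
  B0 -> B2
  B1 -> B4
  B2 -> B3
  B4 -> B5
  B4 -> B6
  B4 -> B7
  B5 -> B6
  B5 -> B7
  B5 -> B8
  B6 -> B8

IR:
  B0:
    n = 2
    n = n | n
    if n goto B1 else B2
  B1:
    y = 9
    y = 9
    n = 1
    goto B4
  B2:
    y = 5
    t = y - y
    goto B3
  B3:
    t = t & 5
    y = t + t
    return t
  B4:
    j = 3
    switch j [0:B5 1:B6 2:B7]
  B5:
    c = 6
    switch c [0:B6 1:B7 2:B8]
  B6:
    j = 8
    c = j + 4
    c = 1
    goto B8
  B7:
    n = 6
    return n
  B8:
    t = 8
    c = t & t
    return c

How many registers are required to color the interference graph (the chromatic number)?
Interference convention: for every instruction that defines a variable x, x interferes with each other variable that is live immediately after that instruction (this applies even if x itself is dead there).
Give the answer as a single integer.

Block summaries:
  B0 def {n} use ∅
  B1 def {n,y} use ∅
  B2 def {t,y} use ∅
  B3 def {t,y} use {t}
  B4 def {j} use ∅
  B5 def {c} use ∅
  B6 def {c,j} use ∅
  B7 def {n} use ∅
  B8 def {c,t} use ∅

Live sets:
  B0 li=∅ lo=∅
  B1 li=∅ lo=∅
  B2 li=∅ lo={t}
  B3 li={t} lo=∅
  B4 li=∅ lo=∅
  B5 li=∅ lo=∅
  B6 li=∅ lo=∅
  B7 li=∅ lo=∅
  B8 li=∅ lo=∅

Interference:
  c: ∅
  j: ∅
  n: ∅
  t: {y}
  y: {t}

Chromatic number:
  {t,y} pairwise interfere (2-clique) ⇒ χ ≥ 2
  assign c→R0 j→R0 n→R0 t→R0 y→R1 — no edge inside a register ⇒ χ ≤ 2
  χ = 2

Answer: 2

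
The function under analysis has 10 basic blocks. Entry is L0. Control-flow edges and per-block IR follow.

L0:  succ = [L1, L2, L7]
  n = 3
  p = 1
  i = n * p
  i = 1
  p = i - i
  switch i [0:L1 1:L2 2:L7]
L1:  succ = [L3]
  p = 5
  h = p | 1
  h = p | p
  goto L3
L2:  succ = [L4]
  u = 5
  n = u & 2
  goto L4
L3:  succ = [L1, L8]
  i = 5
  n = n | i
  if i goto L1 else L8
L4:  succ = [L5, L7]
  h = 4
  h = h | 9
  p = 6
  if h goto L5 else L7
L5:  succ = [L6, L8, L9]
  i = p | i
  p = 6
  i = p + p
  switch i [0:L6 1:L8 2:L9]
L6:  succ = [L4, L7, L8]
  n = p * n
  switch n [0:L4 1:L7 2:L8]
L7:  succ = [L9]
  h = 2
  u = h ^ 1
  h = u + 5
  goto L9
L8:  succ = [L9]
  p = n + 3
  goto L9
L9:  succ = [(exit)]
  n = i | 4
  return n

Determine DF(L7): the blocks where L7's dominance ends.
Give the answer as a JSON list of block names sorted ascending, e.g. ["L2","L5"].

Answer: ["L9"]

Analysis:
idom tree: L1←L0 L2←L0 L3←L1 L4←L2 L5←L4 L6←L5 L7←L0 L8←L0 L9←L0
Join-block Dom:
  L1: preds {L0,L3}: {L0} ∩ {L0,L1,L3} = {L0}; idom=L0
  L4: preds {L2,L6}: {L0,L2} ∩ {L0,L2,L4,L5,L6} = {L0,L2}; idom=L2
  L7: preds {L0,L4,L6}: {L0} ∩ {L0,L2,L4} ∩ {L0,L2,L4,L5,L6} = {L0}; idom=L0
  L8: preds {L3,L5,L6}: {L0,L1,L3} ∩ {L0,L2,L4,L5} ∩ {L0,L2,L4,L5,L6} = {L0}; idom=L0
  L9: preds {L5,L7,L8}: {L0,L2,L4,L5} ∩ {L0,L7} ∩ {L0,L8} = {L0}; idom=L0

DF derivation:
  L1←L0: walk · to L0
  L1←L3: walk L3→L1 to L0
  L4←L2: walk · to L2
  L4←L6: walk L6→L5→L4 to L2
  L7←L0: walk · to L0
  L7←L4: walk L4→L2 to L0
  L7←L6: walk L6→L5→L4→L2 to L0
  L8←L3: walk L3→L1 to L0
  L8←L5: walk L5→L4→L2 to L0
  L8←L6: walk L6→L5→L4→L2 to L0
  L9←L5: walk L5→L4→L2 to L0
  L9←L7: walk L7 to L0
  L9←L8: walk L8 to L0
  DF(L0)=∅
  DF(L1)={L1,L8}
  DF(L2)={L7,L8,L9}
  DF(L3)={L1,L8}
  DF(L4)={L4,L7,L8,L9}
  DF(L5)={L4,L7,L8,L9}
  DF(L6)={L4,L7,L8}
  DF(L7)={L9}
  DF(L8)={L9}
  DF(L9)=∅

DF(L7) = ["L9"]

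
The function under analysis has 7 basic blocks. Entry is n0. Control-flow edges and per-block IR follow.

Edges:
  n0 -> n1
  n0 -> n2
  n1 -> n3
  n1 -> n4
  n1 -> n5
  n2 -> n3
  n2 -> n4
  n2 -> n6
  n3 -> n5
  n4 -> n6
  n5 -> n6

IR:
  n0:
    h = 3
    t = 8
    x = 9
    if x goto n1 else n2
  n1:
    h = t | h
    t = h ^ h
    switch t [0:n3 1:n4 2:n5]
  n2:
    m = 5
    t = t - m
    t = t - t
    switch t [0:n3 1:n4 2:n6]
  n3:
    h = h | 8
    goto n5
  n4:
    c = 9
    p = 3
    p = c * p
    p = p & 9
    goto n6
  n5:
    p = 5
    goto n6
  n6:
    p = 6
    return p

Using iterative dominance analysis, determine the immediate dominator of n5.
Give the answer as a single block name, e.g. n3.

Answer: n0

Analysis:
idom tree: n1←n0 n2←n0 n3←n0 n4←n0 n5←n0 n6←n0
Join-block Dom:
  n3: preds {n1,n2}: {n0,n1} ∩ {n0,n2} = {n0}; idom=n0
  n4: preds {n1,n2}: {n0,n1} ∩ {n0,n2} = {n0}; idom=n0
  n5: preds {n1,n3}: {n0,n1} ∩ {n0,n3} = {n0}; idom=n0
  n6: preds {n2,n4,n5}: {n0,n2} ∩ {n0,n4} ∩ {n0,n5} = {n0}; idom=n0

idom(n5) = n0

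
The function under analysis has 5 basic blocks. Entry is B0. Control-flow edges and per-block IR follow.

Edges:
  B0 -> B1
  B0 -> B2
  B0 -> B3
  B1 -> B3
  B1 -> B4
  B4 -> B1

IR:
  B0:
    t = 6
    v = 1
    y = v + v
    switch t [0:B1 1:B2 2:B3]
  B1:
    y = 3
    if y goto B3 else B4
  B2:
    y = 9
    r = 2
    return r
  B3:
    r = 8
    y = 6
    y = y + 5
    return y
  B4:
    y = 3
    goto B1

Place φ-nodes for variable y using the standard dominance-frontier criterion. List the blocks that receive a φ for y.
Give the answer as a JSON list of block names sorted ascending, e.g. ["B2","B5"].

Answer: ["B1", "B3"]

Analysis:
idom tree: B1←B0 B2←B0 B3←B0 B4←B1
Dom at joins:
  B1: preds {B0,B4}: {B0} ∩ {B0,B1,B4} = {B0}; idom=B0
  B3: preds {B0,B1}: {B0} ∩ {B0,B1} = {B0}; idom=B0

Frontier:
  B1←B0: walk · to B0
  B1←B4: walk B4→B1 to B0
  B3←B0: walk · to B0
  B3←B1: walk B1 to B0
  B0 → ∅
  B1 → {B1,B3}
  B2 → ∅
  B3 → ∅
  B4 → {B1}

φ for y: defs {B0,B1,B2,B3,B4}
  DF⁺ = {B1,B3}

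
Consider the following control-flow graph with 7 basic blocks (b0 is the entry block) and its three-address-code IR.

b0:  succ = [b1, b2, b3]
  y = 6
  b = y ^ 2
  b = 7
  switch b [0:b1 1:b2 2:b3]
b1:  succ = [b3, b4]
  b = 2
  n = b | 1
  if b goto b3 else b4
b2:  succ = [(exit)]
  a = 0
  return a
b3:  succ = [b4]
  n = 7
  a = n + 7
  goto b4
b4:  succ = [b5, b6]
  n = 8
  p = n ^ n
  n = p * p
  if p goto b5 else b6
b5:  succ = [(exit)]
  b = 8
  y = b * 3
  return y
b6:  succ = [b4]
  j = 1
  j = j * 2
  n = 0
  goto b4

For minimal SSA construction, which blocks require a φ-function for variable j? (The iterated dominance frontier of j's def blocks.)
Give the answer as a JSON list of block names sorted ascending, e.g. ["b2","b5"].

idom tree: b1←b0 b2←b0 b3←b0 b4←b0 b5←b4 b6←b4
Dom at joins:
  b3: preds {b0,b1}: {b0} ∩ {b0,b1} = {b0}; idom=b0
  b4: preds {b1,b3,b6}: {b0,b1} ∩ {b0,b3} ∩ {b0,b4,b6} = {b0}; idom=b0

DF walk-up:
  b3←b0: walk · to b0
  b3←b1: walk b1 to b0
  b4←b1: walk b1 to b0
  b4←b3: walk b3 to b0
  b4←b6: walk b6→b4 to b0
  DF(b0)=∅
  DF(b1)={b3,b4}
  DF(b2)=∅
  DF(b3)={b4}
  DF(b4)={b4}
  DF(b5)=∅
  DF(b6)={b4}

φ for j: defs {b6}
  DF⁺ = {b4}

Answer: ["b4"]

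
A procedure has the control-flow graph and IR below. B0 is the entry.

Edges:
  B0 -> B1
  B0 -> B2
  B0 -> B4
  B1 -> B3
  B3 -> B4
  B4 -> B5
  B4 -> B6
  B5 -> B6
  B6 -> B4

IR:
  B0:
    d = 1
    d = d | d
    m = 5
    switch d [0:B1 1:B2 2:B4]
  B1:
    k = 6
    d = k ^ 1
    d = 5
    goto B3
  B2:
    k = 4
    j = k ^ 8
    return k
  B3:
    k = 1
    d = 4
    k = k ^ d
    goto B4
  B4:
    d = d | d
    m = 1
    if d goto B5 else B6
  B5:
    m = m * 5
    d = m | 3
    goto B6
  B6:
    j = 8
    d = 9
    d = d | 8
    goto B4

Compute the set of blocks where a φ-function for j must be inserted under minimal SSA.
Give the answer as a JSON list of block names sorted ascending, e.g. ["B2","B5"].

Answer: ["B4"]

Working:
idom tree: B1←B0 B2←B0 B3←B1 B4←B0 B5←B4 B6←B4
Join-block Dom:
  B4: preds {B0,B3,B6}: {B0} ∩ {B0,B1,B3} ∩ {B0,B4,B6} = {B0}; idom=B0
  B6: preds {B4,B5}: {B0,B4} ∩ {B0,B4,B5} = {B0,B4}; idom=B4

Frontier:
  join B4 pred B0: · stop@B0
  join B4 pred B3: B3→B1 stop@B0
  join B4 pred B6: B6→B4 stop@B0
  join B6 pred B4: · stop@B4
  join B6 pred B5: B5 stop@B4
  DF(B0)=∅
  DF(B1)={B4}
  DF(B2)=∅
  DF(B3)={B4}
  DF(B4)={B4}
  DF(B5)={B6}
  DF(B6)={B4}

φ for j: defs {B2,B6}
  DF⁺ = {B4}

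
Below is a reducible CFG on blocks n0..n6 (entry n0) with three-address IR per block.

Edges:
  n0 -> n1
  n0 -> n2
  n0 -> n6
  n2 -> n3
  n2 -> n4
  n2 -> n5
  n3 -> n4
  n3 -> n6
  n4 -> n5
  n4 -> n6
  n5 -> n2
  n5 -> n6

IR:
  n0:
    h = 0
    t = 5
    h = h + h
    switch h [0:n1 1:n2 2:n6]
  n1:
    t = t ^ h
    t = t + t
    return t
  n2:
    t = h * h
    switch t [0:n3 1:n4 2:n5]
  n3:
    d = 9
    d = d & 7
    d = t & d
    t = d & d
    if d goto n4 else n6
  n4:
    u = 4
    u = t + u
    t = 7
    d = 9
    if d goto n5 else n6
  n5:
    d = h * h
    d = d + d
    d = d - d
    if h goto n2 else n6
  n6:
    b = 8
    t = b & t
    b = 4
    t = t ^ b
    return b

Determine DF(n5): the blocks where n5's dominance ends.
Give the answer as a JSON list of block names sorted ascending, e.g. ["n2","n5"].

Answer: ["n2", "n6"]

Analysis:
idom tree: n1←n0 n2←n0 n3←n2 n4←n2 n5←n2 n6←n0
Join-block Dom:
  n2: preds {n0,n5}: {n0} ∩ {n0,n2,n5} = {n0}; idom=n0
  n4: preds {n2,n3}: {n0,n2} ∩ {n0,n2,n3} = {n0,n2}; idom=n2
  n5: preds {n2,n4}: {n0,n2} ∩ {n0,n2,n4} = {n0,n2}; idom=n2
  n6: preds {n0,n3,n4,n5}: {n0} ∩ {n0,n2,n3} ∩ {n0,n2,n4} ∩ {n0,n2,n5} = {n0}; idom=n0

DF derivation:
  join n2 pred n0: · stop@n0
  join n2 pred n5: n5→n2 stop@n0
  join n4 pred n2: · stop@n2
  join n4 pred n3: n3 stop@n2
  join n5 pred n2: · stop@n2
  join n5 pred n4: n4 stop@n2
  join n6 pred n0: · stop@n0
  join n6 pred n3: n3→n2 stop@n0
  join n6 pred n4: n4→n2 stop@n0
  join n6 pred n5: n5→n2 stop@n0
  DF(n0)=∅
  DF(n1)=∅
  DF(n2)={n2,n6}
  DF(n3)={n4,n6}
  DF(n4)={n5,n6}
  DF(n5)={n2,n6}
  DF(n6)=∅

DF(n5) = ["n2", "n6"]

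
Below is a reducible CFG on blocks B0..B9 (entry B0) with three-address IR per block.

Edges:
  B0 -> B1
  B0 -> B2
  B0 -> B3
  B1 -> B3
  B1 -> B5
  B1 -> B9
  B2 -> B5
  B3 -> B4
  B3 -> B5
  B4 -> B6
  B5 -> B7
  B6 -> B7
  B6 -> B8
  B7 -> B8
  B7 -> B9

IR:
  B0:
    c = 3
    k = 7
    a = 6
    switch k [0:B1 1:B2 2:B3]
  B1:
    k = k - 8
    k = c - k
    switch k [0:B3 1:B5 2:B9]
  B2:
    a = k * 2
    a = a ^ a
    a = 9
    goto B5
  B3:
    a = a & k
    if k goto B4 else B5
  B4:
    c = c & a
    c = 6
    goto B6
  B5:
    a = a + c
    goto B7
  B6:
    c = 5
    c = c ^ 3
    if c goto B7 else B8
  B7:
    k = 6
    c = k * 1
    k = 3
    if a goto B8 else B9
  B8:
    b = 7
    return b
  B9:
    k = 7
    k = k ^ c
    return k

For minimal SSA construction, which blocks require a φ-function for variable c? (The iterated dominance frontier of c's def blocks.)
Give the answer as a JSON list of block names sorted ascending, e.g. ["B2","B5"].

Answer: ["B7", "B8", "B9"]

Working:
idom tree: B1←B0 B2←B0 B3←B0 B4←B3 B5←B0 B6←B4 B7←B0 B8←B0 B9←B0
Dom at joins:
  B3: preds {B0,B1}: {B0} ∩ {B0,B1} = {B0}; idom=B0
  B5: preds {B1,B2,B3}: {B0,B1} ∩ {B0,B2} ∩ {B0,B3} = {B0}; idom=B0
  B7: preds {B5,B6}: {B0,B5} ∩ {B0,B3,B4,B6} = {B0}; idom=B0
  B8: preds {B6,B7}: {B0,B3,B4,B6} ∩ {B0,B7} = {B0}; idom=B0
  B9: preds {B1,B7}: {B0,B1} ∩ {B0,B7} = {B0}; idom=B0

DF derivation:
  join B3 pred B0: · stop@B0
  join B3 pred B1: B1 stop@B0
  join B5 pred B1: B1 stop@B0
  join B5 pred B2: B2 stop@B0
  join B5 pred B3: B3 stop@B0
  join B7 pred B5: B5 stop@B0
  join B7 pred B6: B6→B4→B3 stop@B0
  join B8 pred B6: B6→B4→B3 stop@B0
  join B8 pred B7: B7 stop@B0
  join B9 pred B1: B1 stop@B0
  join B9 pred B7: B7 stop@B0
  DF(B0)=∅
  DF(B1)={B3,B5,B9}
  DF(B2)={B5}
  DF(B3)={B5,B7,B8}
  DF(B4)={B7,B8}
  DF(B5)={B7}
  DF(B6)={B7,B8}
  DF(B7)={B8,B9}
  DF(B8)=∅
  DF(B9)=∅

φ for c: defs {B0,B4,B6,B7}
  DF⁺ = {B7,B8,B9}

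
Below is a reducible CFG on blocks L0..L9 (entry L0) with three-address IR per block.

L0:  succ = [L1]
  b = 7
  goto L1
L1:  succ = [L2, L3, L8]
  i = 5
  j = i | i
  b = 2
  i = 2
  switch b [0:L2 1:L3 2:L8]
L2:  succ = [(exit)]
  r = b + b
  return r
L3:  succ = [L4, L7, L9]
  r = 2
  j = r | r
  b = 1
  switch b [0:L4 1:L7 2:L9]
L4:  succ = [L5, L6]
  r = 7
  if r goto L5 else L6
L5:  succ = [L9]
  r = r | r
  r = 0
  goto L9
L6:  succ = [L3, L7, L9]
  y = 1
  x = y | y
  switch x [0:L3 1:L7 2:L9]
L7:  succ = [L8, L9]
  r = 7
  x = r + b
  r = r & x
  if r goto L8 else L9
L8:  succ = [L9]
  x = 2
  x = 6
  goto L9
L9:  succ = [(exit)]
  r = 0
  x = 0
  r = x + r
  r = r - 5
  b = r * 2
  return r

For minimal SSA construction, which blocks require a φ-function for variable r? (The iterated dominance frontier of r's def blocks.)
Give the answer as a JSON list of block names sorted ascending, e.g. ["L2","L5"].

idom tree: L1←L0 L2←L1 L3←L1 L4←L3 L5←L4 L6←L4 L7←L3 L8←L1 L9←L1
Join-block Dom:
  L3: preds {L1,L6}: {L0,L1} ∩ {L0,L1,L3,L4,L6} = {L0,L1}; idom=L1
  L7: preds {L3,L6}: {L0,L1,L3} ∩ {L0,L1,L3,L4,L6} = {L0,L1,L3}; idom=L3
  L8: preds {L1,L7}: {L0,L1} ∩ {L0,L1,L3,L7} = {L0,L1}; idom=L1
  L9: preds {L3,L5,L6,L7,L8}: {L0,L1,L3} ∩ {L0,L1,L3,L4,L5} ∩ {L0,L1,L3,L4,L6} ∩ {L0,L1,L3,L7} ∩ {L0,L1,L8} = {L0,L1}; idom=L1

Frontier:
  join L3 pred L1: · stop@L1
  join L3 pred L6: L6→L4→L3 stop@L1
  join L7 pred L3: · stop@L3
  join L7 pred L6: L6→L4 stop@L3
  join L8 pred L1: · stop@L1
  join L8 pred L7: L7→L3 stop@L1
  join L9 pred L3: L3 stop@L1
  join L9 pred L5: L5→L4→L3 stop@L1
  join L9 pred L6: L6→L4→L3 stop@L1
  join L9 pred L7: L7→L3 stop@L1
  join L9 pred L8: L8 stop@L1
  L0 → ∅
  L1 → ∅
  L2 → ∅
  L3 → {L3,L8,L9}
  L4 → {L3,L7,L9}
  L5 → {L9}
  L6 → {L3,L7,L9}
  L7 → {L8,L9}
  L8 → {L9}
  L9 → ∅

φ for r: defs {L2,L3,L4,L5,L7,L9}
  DF⁺ = {L3,L7,L8,L9}

Answer: ["L3", "L7", "L8", "L9"]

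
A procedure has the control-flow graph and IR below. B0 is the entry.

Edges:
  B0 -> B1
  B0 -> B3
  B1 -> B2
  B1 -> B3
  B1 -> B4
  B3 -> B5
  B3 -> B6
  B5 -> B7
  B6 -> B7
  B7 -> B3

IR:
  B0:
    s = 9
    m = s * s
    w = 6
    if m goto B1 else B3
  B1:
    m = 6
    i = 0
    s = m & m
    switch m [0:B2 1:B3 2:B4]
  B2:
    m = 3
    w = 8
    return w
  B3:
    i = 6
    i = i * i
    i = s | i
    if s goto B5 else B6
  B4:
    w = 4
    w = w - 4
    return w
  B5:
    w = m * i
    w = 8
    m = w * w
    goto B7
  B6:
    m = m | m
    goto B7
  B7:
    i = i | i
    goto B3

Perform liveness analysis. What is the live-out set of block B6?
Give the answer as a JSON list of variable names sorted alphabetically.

def/use:
  B0: def={m,s,w} ue=∅
  B1: def={i,m,s} ue=∅
  B2: def={m,w} ue=∅
  B3: def={i} ue={s}
  B4: def={w} ue=∅
  B5: def={m,w} ue={i,m}
  B6: def={m} ue={m}
  B7: def={i} ue={i}

Liveness:
  B0: in=∅ out={m,s}
  B1: in=∅ out={m,s}
  B2: in=∅ out=∅
  B3: in={m,s} out={i,m,s}
  B4: in=∅ out=∅
  B5: in={i,m,s} out={i,m,s}
  B6: in={i,m,s} out={i,m,s}
  B7: in={i,m,s} out={m,s}

live-out(B6) = ["i", "m", "s"]

Answer: ["i", "m", "s"]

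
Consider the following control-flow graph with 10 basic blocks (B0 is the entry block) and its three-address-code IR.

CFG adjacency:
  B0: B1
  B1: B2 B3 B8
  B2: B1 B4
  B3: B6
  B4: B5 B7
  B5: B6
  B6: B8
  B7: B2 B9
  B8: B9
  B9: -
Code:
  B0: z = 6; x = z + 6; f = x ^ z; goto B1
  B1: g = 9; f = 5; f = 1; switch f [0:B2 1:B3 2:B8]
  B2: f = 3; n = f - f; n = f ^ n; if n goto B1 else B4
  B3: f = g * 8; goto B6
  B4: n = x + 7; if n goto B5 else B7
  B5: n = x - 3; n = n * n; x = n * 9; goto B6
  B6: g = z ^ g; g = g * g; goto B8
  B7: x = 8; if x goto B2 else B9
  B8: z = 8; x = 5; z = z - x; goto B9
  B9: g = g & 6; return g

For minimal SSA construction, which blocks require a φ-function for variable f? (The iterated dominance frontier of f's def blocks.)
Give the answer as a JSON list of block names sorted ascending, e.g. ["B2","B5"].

Answer: ["B1", "B2", "B6", "B8", "B9"]

Derivation:
idom tree: B1←B0 B2←B1 B3←B1 B4←B2 B5←B4 B6←B1 B7←B4 B8←B1 B9←B1
Join-block Dom:
  B1: preds {B0,B2}: {B0} ∩ {B0,B1,B2} = {B0}; idom=B0
  B2: preds {B1,B7}: {B0,B1} ∩ {B0,B1,B2,B4,B7} = {B0,B1}; idom=B1
  B6: preds {B3,B5}: {B0,B1,B3} ∩ {B0,B1,B2,B4,B5} = {B0,B1}; idom=B1
  B8: preds {B1,B6}: {B0,B1} ∩ {B0,B1,B6} = {B0,B1}; idom=B1
  B9: preds {B7,B8}: {B0,B1,B2,B4,B7} ∩ {B0,B1,B8} = {B0,B1}; idom=B1

DF walk-up:
  join B1 pred B0: · stop@B0
  join B1 pred B2: B2→B1 stop@B0
  join B2 pred B1: · stop@B1
  join B2 pred B7: B7→B4→B2 stop@B1
  join B6 pred B3: B3 stop@B1
  join B6 pred B5: B5→B4→B2 stop@B1
  join B8 pred B1: · stop@B1
  join B8 pred B6: B6 stop@B1
  join B9 pred B7: B7→B4→B2 stop@B1
  join B9 pred B8: B8 stop@B1
  DF(B0)=∅
  DF(B1)={B1}
  DF(B2)={B1,B2,B6,B9}
  DF(B3)={B6}
  DF(B4)={B2,B6,B9}
  DF(B5)={B6}
  DF(B6)={B8}
  DF(B7)={B2,B9}
  DF(B8)={B9}
  DF(B9)=∅

φ for f: defs {B0,B1,B2,B3}
  DF⁺ = {B1,B2,B6,B8,B9}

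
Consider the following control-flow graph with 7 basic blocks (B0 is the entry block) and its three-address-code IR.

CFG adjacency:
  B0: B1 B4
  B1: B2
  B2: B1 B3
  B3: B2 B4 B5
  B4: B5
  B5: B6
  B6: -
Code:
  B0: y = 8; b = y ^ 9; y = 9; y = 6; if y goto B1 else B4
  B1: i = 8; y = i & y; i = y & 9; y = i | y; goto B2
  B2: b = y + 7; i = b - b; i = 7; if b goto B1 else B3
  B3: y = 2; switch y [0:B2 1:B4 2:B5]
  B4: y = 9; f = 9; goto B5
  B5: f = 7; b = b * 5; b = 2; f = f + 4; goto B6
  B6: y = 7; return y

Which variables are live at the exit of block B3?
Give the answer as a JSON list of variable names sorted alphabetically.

Answer: ["b", "y"]

Working:
Block summaries:
  B0 def {b,y} use ∅
  B1 def {i,y} use {y}
  B2 def {b,i} use {y}
  B3 def {y} use ∅
  B4 def {f,y} use ∅
  B5 def {b,f} use {b}
  B6 def {y} use ∅

Backward fixpoint:
  B0: in=∅ out={b,y}
  B1: in={y} out={y}
  B2: in={y} out={b,y}
  B3: in={b} out={b,y}
  B4: in={b} out={b}
  B5: in={b} out=∅
  B6: in=∅ out=∅

live-out(B3) = ["b", "y"]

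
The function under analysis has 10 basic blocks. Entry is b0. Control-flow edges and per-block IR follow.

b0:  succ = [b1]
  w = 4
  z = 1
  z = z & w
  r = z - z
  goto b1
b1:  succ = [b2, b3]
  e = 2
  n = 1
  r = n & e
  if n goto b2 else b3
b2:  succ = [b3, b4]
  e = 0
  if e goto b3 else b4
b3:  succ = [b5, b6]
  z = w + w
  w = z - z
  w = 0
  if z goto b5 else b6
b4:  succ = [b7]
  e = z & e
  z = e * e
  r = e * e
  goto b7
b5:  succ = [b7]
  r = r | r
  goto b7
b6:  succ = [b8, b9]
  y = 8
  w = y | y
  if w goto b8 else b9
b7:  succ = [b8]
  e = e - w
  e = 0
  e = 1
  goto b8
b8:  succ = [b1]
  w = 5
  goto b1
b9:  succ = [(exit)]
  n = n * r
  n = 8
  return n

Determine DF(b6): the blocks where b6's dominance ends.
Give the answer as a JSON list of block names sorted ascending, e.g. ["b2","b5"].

Answer: ["b8"]

Analysis:
idom tree: b1←b0 b2←b1 b3←b1 b4←b2 b5←b3 b6←b3 b7←b1 b8←b1 b9←b6
Join-block Dom:
  b1: preds {b0,b8}: {b0} ∩ {b0,b1,b8} = {b0}; idom=b0
  b3: preds {b1,b2}: {b0,b1} ∩ {b0,b1,b2} = {b0,b1}; idom=b1
  b7: preds {b4,b5}: {b0,b1,b2,b4} ∩ {b0,b1,b3,b5} = {b0,b1}; idom=b1
  b8: preds {b6,b7}: {b0,b1,b3,b6} ∩ {b0,b1,b7} = {b0,b1}; idom=b1

Frontier:
  join b1 pred b0: · stop@b0
  join b1 pred b8: b8→b1 stop@b0
  join b3 pred b1: · stop@b1
  join b3 pred b2: b2 stop@b1
  join b7 pred b4: b4→b2 stop@b1
  join b7 pred b5: b5→b3 stop@b1
  join b8 pred b6: b6→b3 stop@b1
  join b8 pred b7: b7 stop@b1
  DF(b0)=∅
  DF(b1)={b1}
  DF(b2)={b3,b7}
  DF(b3)={b7,b8}
  DF(b4)={b7}
  DF(b5)={b7}
  DF(b6)={b8}
  DF(b7)={b8}
  DF(b8)={b1}
  DF(b9)=∅

DF(b6) = ["b8"]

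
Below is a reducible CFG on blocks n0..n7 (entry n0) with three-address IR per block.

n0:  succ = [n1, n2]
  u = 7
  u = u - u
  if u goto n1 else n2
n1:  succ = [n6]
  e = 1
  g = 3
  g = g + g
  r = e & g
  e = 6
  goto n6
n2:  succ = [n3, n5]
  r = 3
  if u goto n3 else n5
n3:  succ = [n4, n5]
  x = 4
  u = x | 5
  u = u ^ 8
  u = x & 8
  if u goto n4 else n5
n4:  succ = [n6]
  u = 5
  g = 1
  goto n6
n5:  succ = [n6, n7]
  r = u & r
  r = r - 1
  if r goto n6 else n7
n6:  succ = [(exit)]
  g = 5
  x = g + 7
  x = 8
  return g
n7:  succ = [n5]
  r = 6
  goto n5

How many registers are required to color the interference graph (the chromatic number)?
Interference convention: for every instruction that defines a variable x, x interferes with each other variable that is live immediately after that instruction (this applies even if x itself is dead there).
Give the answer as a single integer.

Block summaries:
  n0: def={u} ue=∅
  n1: def={e,g,r} ue=∅
  n2: def={r} ue={u}
  n3: def={u,x} ue=∅
  n4: def={g,u} ue=∅
  n5: def={r} ue={r,u}
  n6: def={g,x} ue=∅
  n7: def={r} ue=∅

Live sets:
  n0: in=∅ out={u}
  n1: in=∅ out=∅
  n2: in={u} out={r,u}
  n3: in={r} out={r,u}
  n4: in=∅ out=∅
  n5: in={r,u} out={u}
  n6: in=∅ out=∅
  n7: in={u} out={r,u}

Interference:
  e — {g}
  g — {e,x}
  r — {u,x}
  u — {r,x}
  x — {g,r,u}

Colouring:
  {r,u,x} pairwise interfere (3-clique) ⇒ χ ≥ 3
  assign e→R0 g→R1 r→R1 u→R2 x→R0 — no edge inside a register ⇒ χ ≤ 3
  χ = 3

Answer: 3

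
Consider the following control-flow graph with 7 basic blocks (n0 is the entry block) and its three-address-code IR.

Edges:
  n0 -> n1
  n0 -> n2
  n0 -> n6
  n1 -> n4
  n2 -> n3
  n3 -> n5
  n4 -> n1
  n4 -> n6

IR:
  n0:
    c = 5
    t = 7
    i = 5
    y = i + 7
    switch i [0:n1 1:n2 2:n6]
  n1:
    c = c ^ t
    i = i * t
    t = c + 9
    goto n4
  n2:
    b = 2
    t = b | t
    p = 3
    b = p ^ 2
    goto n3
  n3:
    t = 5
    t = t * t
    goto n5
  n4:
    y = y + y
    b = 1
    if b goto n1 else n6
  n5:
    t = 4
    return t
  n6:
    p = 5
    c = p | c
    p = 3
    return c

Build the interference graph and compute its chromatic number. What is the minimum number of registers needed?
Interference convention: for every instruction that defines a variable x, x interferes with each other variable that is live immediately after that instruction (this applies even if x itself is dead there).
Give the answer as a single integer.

Per-block:
  n0 def {c,i,t,y} use ∅
  n1 def {c,i,t} use {c,i,t}
  n2 def {b,p,t} use {t}
  n3 def {t} use ∅
  n4 def {b,y} use {y}
  n5 def {t} use ∅
  n6 def {c,p} use {c}

Live sets:
  live n0: ∅→{c,i,t,y}
  live n1: {c,i,t,y}→{c,i,t,y}
  live n2: {t}→∅
  live n3: ∅→∅
  live n4: {c,i,t,y}→{c,i,t,y}
  live n5: ∅→∅
  live n6: {c}→∅

Interfere edges:
  b↔{c,i,t,y}
  c↔{b,i,p,t,y}
  i↔{b,c,t,y}
  p↔{c}
  t↔{b,c,i,y}
  y↔{b,c,i,t}

Colouring:
  clique {b,c,i,t,y} ⇒ need ≥ 5
  assign b→c1 c→c0 i→c2 p→c1 t→c3 y→c4 — no edge inside a register ⇒ χ ≤ 5
  χ = 5

Answer: 5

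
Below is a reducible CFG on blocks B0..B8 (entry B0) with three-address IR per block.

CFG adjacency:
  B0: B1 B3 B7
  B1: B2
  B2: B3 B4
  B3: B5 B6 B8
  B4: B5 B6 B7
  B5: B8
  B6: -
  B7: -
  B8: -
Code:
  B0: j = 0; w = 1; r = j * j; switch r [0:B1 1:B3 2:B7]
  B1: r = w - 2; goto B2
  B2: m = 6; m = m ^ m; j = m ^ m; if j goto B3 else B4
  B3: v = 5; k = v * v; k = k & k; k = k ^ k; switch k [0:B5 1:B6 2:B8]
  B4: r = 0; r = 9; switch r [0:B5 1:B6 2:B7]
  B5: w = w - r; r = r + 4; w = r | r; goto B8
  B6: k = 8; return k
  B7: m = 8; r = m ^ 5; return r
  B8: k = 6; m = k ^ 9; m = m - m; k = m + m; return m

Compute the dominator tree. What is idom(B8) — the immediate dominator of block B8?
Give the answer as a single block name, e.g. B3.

Answer: B0

Working:
idom tree: B1←B0 B2←B1 B3←B0 B4←B2 B5←B0 B6←B0 B7←B0 B8←B0
Dom at joins:
  B3: preds {B0,B2}: {B0} ∩ {B0,B1,B2} = {B0}; idom=B0
  B5: preds {B3,B4}: {B0,B3} ∩ {B0,B1,B2,B4} = {B0}; idom=B0
  B6: preds {B3,B4}: {B0,B3} ∩ {B0,B1,B2,B4} = {B0}; idom=B0
  B7: preds {B0,B4}: {B0} ∩ {B0,B1,B2,B4} = {B0}; idom=B0
  B8: preds {B3,B5}: {B0,B3} ∩ {B0,B5} = {B0}; idom=B0

idom(B8) = B0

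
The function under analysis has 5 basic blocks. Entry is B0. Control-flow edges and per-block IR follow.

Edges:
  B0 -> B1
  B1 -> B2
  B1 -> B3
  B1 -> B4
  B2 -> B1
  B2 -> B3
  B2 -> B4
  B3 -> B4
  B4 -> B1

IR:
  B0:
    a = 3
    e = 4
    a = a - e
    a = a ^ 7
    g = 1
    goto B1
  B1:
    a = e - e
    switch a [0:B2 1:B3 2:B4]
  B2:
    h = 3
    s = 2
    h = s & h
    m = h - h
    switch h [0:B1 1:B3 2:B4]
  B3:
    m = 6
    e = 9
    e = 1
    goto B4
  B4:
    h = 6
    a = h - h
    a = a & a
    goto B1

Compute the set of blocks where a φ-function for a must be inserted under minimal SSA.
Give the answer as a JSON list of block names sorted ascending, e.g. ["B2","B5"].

Answer: ["B1"]

Derivation:
idom tree: B1←B0 B2←B1 B3←B1 B4←B1
Dom at joins:
  B1: preds {B0,B2,B4}: {B0} ∩ {B0,B1,B2} ∩ {B0,B1,B4} = {B0}; idom=B0
  B3: preds {B1,B2}: {B0,B1} ∩ {B0,B1,B2} = {B0,B1}; idom=B1
  B4: preds {B1,B2,B3}: {B0,B1} ∩ {B0,B1,B2} ∩ {B0,B1,B3} = {B0,B1}; idom=B1

DF derivation:
  join B1 pred B0: · stop@B0
  join B1 pred B2: B2→B1 stop@B0
  join B1 pred B4: B4→B1 stop@B0
  join B3 pred B1: · stop@B1
  join B3 pred B2: B2 stop@B1
  join B4 pred B1: · stop@B1
  join B4 pred B2: B2 stop@B1
  join B4 pred B3: B3 stop@B1
  B0: DF=∅
  B1: DF={B1}
  B2: DF={B1,B3,B4}
  B3: DF={B4}
  B4: DF={B1}

φ for a: defs {B0,B1,B4}
  DF⁺ = {B1}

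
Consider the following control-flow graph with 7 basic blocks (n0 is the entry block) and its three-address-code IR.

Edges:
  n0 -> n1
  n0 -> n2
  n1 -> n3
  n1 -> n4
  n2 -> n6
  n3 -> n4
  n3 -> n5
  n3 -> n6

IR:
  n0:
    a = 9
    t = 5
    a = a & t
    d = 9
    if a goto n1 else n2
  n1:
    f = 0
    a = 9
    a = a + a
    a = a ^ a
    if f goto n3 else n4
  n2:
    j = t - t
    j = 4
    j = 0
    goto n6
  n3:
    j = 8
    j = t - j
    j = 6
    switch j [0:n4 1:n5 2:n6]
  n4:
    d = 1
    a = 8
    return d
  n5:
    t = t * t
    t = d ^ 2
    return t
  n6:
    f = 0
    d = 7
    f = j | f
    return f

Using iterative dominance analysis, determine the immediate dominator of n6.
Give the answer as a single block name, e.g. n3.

idom tree: n1←n0 n2←n0 n3←n1 n4←n1 n5←n3 n6←n0
Dom∩ at merges:
  n4: preds {n1,n3}: {n0,n1} ∩ {n0,n1,n3} = {n0,n1}; idom=n1
  n6: preds {n2,n3}: {n0,n2} ∩ {n0,n1,n3} = {n0}; idom=n0

idom(n6) = n0

Answer: n0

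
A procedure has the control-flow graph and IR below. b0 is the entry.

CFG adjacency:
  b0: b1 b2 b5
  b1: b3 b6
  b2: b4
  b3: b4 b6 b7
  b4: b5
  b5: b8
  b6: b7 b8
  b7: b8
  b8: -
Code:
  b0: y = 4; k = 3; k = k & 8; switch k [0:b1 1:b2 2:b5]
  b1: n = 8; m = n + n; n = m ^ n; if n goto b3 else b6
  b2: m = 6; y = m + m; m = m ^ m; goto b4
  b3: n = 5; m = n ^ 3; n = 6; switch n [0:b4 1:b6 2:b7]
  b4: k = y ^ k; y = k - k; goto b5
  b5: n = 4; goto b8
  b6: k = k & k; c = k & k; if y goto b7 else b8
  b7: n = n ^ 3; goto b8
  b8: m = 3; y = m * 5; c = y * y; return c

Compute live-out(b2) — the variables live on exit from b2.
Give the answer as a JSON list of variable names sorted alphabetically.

Block summaries:
  b0: def={k,y} ue=∅
  b1: def={m,n} ue=∅
  b2: def={m,y} ue=∅
  b3: def={m,n} ue=∅
  b4: def={k,y} ue={k,y}
  b5: def={n} ue=∅
  b6: def={c,k} ue={k,y}
  b7: def={n} ue={n}
  b8: def={c,m,y} ue=∅

Backward fixpoint:
  b0 li=∅ lo={k,y}
  b1 li={k,y} lo={k,n,y}
  b2 li={k} lo={k,y}
  b3 li={k,y} lo={k,n,y}
  b4 li={k,y} lo=∅
  b5 li=∅ lo=∅
  b6 li={k,n,y} lo={n}
  b7 li={n} lo=∅
  b8 li=∅ lo=∅

live-out(b2) = ["k", "y"]

Answer: ["k", "y"]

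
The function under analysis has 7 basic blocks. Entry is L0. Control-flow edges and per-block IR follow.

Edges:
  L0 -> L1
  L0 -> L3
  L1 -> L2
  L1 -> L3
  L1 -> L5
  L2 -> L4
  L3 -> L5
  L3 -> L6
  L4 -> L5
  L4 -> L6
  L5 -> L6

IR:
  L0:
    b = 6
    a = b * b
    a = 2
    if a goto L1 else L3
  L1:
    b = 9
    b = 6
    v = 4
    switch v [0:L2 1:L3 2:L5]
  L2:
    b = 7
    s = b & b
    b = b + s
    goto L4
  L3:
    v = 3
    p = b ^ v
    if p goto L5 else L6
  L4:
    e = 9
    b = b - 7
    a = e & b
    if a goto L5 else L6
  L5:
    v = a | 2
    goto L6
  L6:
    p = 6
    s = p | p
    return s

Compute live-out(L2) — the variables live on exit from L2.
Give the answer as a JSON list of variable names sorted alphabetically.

def/use:
  L0 def {a,b} use ∅
  L1 def {b,v} use ∅
  L2 def {b,s} use ∅
  L3 def {p,v} use {b}
  L4 def {a,b,e} use {b}
  L5 def {v} use {a}
  L6 def {p,s} use ∅

Live sets:
  live L0: ∅→{a,b}
  live L1: {a}→{a,b}
  live L2: ∅→{b}
  live L3: {a,b}→{a}
  live L4: {b}→{a}
  live L5: {a}→∅
  live L6: ∅→∅

live-out(L2) = ["b"]

Answer: ["b"]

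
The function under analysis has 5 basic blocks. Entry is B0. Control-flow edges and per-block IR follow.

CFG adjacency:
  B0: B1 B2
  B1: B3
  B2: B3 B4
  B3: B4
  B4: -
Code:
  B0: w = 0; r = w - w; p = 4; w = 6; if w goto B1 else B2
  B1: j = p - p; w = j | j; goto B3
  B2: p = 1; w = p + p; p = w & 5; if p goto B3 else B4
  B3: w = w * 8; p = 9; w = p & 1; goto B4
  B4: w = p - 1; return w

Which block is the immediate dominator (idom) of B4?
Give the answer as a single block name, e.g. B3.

Answer: B0

Derivation:
idom tree: B1←B0 B2←B0 B3←B0 B4←B0
Dom at joins:
  B3: preds {B1,B2}: {B0,B1} ∩ {B0,B2} = {B0}; idom=B0
  B4: preds {B2,B3}: {B0,B2} ∩ {B0,B3} = {B0}; idom=B0

idom(B4) = B0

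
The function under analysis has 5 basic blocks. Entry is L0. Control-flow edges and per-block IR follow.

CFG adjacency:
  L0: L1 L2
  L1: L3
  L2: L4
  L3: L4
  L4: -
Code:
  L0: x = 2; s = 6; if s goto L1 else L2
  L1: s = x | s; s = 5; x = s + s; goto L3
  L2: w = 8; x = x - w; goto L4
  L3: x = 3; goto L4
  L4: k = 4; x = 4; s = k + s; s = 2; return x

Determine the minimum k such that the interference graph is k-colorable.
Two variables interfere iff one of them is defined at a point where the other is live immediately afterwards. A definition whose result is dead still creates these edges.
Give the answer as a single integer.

def/use:
  L0: def={s,x} ue=∅
  L1: def={s,x} ue={s,x}
  L2: def={w,x} ue={x}
  L3: def={x} ue=∅
  L4: def={k,s,x} ue={s}

Live sets:
  L0: in=∅ out={s,x}
  L1: in={s,x} out={s}
  L2: in={s,x} out={s}
  L3: in={s} out={s}
  L4: in={s} out=∅

Interfere edges:
  k: {s,x}
  s: {k,w,x}
  w: {s,x}
  x: {k,s,w}

Colouring:
  {k,s,x} pairwise interfere (3-clique) ⇒ χ ≥ 3
  assign k→c2 s→c0 w→c2 x→c1 — no edge inside a register ⇒ χ ≤ 3
  χ = 3

Answer: 3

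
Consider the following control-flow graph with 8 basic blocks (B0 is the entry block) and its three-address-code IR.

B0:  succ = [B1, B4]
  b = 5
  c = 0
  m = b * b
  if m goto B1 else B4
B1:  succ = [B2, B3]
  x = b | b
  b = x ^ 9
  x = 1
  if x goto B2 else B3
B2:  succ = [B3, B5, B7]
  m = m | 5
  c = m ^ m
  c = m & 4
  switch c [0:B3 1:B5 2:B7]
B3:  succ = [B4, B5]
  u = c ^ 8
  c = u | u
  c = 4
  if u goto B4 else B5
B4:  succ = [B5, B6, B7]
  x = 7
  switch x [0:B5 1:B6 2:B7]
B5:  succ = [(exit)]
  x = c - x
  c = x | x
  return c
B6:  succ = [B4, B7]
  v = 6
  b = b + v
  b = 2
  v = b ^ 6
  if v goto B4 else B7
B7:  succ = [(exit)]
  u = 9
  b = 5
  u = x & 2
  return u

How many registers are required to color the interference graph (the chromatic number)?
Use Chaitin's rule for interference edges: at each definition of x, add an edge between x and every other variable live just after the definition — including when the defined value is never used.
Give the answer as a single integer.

Per-block:
  B0 def {b,c,m} use ∅
  B1 def {b,x} use {b}
  B2 def {c,m} use {m}
  B3 def {c,u} use {c}
  B4 def {x} use ∅
  B5 def {c,x} use {c,x}
  B6 def {b,v} use {b}
  B7 def {b,u} use {x}

Live sets:
  B0: in=∅ out={b,c,m}
  B1: in={b,c,m} out={b,c,m,x}
  B2: in={b,m,x} out={b,c,x}
  B3: in={b,c,x} out={b,c,x}
  B4: in={b,c} out={b,c,x}
  B5: in={c,x} out=∅
  B6: in={b,c,x} out={b,c,x}
  B7: in={x} out=∅

Interference:
  b: {c,m,u,v,x}
  c: {b,m,u,v,x}
  m: {b,c,x}
  u: {b,c,x}
  v: {b,c,x}
  x: {b,c,m,u,v}

Chromatic number:
  lower bound: {b,c,m,x} mutually conflict ⇒ χ ≥ 4
  4-colouring: c0={b}  c1={c}  c2={x}  c3={m,u,v}
  χ = 4

Answer: 4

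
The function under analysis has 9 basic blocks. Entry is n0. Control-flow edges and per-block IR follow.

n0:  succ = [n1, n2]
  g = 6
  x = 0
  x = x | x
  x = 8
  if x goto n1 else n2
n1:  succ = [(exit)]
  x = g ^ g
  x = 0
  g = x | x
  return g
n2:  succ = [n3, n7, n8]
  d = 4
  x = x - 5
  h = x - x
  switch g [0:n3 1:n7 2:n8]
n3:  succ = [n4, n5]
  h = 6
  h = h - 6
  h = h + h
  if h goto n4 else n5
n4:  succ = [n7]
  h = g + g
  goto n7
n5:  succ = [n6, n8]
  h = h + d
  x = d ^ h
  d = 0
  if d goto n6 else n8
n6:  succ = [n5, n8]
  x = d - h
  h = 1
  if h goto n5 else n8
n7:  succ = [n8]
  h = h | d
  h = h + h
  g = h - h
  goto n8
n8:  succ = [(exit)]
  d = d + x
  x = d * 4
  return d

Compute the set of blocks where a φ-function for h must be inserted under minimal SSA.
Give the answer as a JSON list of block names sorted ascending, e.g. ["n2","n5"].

idom tree: n1←n0 n2←n0 n3←n2 n4←n3 n5←n3 n6←n5 n7←n2 n8←n2
Dom∩ at merges:
  n5: preds {n3,n6}: {n0,n2,n3} ∩ {n0,n2,n3,n5,n6} = {n0,n2,n3}; idom=n3
  n7: preds {n2,n4}: {n0,n2} ∩ {n0,n2,n3,n4} = {n0,n2}; idom=n2
  n8: preds {n2,n5,n6,n7}: {n0,n2} ∩ {n0,n2,n3,n5} ∩ {n0,n2,n3,n5,n6} ∩ {n0,n2,n7} = {n0,n2}; idom=n2

DF walk-up:
  join n5 pred n3: · stop@n3
  join n5 pred n6: n6→n5 stop@n3
  join n7 pred n2: · stop@n2
  join n7 pred n4: n4→n3 stop@n2
  join n8 pred n2: · stop@n2
  join n8 pred n5: n5→n3 stop@n2
  join n8 pred n6: n6→n5→n3 stop@n2
  join n8 pred n7: n7 stop@n2
  n0: DF=∅
  n1: DF=∅
  n2: DF=∅
  n3: DF={n7,n8}
  n4: DF={n7}
  n5: DF={n5,n8}
  n6: DF={n5,n8}
  n7: DF={n8}
  n8: DF=∅

φ for h: defs {n2,n3,n4,n5,n6,n7}
  DF⁺ = {n5,n7,n8}

Answer: ["n5", "n7", "n8"]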